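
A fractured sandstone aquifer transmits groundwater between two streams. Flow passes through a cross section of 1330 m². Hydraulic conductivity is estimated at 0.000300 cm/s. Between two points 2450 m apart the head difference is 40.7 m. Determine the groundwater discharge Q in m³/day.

Convert K: 0.000300 cm/s × 864 = 0.2592 m/day.
Hydraulic gradient i = Δh / L = 40.7 / 2450 = 0.01661.
Darcy's law: Q = K · A · i = 0.2592 × 1330 × 0.01661 = 5.727 m³/day.

5.73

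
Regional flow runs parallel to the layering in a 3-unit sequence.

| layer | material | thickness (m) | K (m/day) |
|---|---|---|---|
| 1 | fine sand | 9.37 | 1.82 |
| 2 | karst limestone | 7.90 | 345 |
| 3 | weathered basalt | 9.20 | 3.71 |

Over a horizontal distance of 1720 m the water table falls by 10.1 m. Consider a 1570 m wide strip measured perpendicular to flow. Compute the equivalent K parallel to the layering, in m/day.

Flow is parallel to layering, so each bed carries its own Darcy discharge and the transmissivities add.
Σ(K_i·b_i) = 1.82×9.37 + 345×7.90 + 3.71×9.20 = 2777 m²/day.
Total thickness b = 26.47 m, so K_eq = Σ(K_i·b_i)/b = 104.9 m/day.

105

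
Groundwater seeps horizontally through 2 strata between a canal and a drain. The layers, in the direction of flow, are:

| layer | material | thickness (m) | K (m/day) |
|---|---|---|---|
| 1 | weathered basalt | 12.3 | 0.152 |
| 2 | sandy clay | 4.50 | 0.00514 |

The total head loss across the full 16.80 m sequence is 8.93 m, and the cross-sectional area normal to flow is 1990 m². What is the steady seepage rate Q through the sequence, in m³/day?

Flow is perpendicular to layering, so the layers act in series and the equivalent K is the thickness-weighted harmonic mean.
Total thickness L = 12.3 + 4.50 = 16.80 m.
Σ(b_i/K_i) = 12.3/0.152 + 4.50/0.00514 = 956.4 d.
K_eq = L / Σ(b_i/K_i) = 16.80 / 956.4 = 0.01757 m/day.
Q = K_eq · A · (Δh/L) = 0.01757 × 1990 × (8.93/16.80) = 18.58 m³/day.

18.6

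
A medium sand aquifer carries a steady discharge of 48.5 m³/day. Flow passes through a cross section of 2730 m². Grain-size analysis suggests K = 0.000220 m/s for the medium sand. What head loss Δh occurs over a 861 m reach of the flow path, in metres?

Convert K: 0.000220 m/s × 86400 = 19.01 m/day.
From Q = K·A·i, i = Q / (K·A) = 48.5 / (19.01 × 2730) = 0.0009346.
Head loss Δh = i · L = 0.0009346 × 861 = 0.8047 m.

0.805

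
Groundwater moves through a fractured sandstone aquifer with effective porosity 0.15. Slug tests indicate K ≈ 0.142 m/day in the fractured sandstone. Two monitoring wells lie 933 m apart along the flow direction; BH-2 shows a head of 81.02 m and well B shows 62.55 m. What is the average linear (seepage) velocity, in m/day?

Hydraulic gradient i = (81.02 − 62.55) / 933 = 18.47 / 933 = 0.01980.
Darcy flux q = K · i = 0.1420 × 0.01980 = 0.002811 m/day.
Seepage velocity v = q / n_e = 0.002811 / 0.15 = 0.01874 m/day.

0.0187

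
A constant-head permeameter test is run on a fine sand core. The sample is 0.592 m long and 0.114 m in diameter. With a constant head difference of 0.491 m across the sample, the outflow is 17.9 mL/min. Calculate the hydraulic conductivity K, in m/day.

Cross-sectional area A = π·(d/2)² = π × (0.114/2)² = 0.01021 m².
Convert discharge: 17.9 mL/min = 2.983e-07 m³/s.
Darcy's law rearranged: K = Q·L / (A·Δh) = 2.983e-07 × 0.592 / (0.01021 × 0.491) = 3.524e-05 m/s = 3.045 m/day.

3.04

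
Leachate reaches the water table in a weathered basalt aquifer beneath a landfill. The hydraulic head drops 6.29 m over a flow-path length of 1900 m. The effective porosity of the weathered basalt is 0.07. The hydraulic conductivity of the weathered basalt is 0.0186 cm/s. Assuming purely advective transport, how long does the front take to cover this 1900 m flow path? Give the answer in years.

Convert K: 0.0186 cm/s × 864 = 16.07 m/day.
Hydraulic gradient i = Δh / L = 6.29 / 1900 = 0.003311.
Darcy flux q = K · i = 16.07 × 0.003311 = 0.05320 m/day.
Seepage velocity v = q / n_e = 0.05320 / 0.07 = 0.7600 m/day.
Travel time t = L / v = 1900 / 0.7600 = 2500 days = 6.844 years.

6.84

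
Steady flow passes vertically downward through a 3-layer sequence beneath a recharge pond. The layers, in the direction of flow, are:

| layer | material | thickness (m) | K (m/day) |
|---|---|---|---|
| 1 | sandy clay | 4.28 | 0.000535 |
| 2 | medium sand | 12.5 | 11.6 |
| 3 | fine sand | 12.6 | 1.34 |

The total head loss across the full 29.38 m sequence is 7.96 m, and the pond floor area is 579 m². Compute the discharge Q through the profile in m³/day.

Flow is perpendicular to layering, so the layers act in series and the equivalent K is the thickness-weighted harmonic mean.
Total thickness L = 4.28 + 12.5 + 12.6 = 29.38 m.
Σ(b_i/K_i) = 4.28/0.000535 + 12.5/11.6 + 12.6/1.34 = 8010 d.
K_eq = L / Σ(b_i/K_i) = 29.38 / 8010 = 0.003668 m/day.
Q = K_eq · A · (Δh/L) = 0.003668 × 579 × (7.96/29.38) = 0.5754 m³/day.

0.575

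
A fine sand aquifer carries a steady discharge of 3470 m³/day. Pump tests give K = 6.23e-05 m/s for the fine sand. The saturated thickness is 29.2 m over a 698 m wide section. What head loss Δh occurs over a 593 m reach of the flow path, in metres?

18.8

Convert K: 6.23e-05 m/s × 86400 = 5.383 m/day.
Cross-sectional area A = 698 × 29.2 = 20382 m².
From Q = K·A·i, i = Q / (K·A) = 3470 / (5.383 × 20382) = 0.03163.
Head loss Δh = i · L = 0.03163 × 593 = 18.76 m.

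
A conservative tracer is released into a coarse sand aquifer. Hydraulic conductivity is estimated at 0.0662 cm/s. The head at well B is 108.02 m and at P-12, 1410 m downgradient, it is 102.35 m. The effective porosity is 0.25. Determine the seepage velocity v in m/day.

0.920

Convert K: 0.0662 cm/s × 864 = 57.20 m/day.
Hydraulic gradient i = (108.02 − 102.35) / 1410 = 5.67 / 1410 = 0.004021.
Darcy flux q = K · i = 57.20 × 0.004021 = 0.2300 m/day.
Seepage velocity v = q / n_e = 0.2300 / 0.25 = 0.9200 m/day.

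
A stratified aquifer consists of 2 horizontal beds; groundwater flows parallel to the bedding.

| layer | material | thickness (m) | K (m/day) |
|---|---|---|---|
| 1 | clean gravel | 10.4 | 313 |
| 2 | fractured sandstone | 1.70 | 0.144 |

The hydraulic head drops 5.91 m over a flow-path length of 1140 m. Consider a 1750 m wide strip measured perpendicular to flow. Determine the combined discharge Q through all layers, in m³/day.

Flow is parallel to layering, so each bed carries its own Darcy discharge and the transmissivities add.
Σ(K_i·b_i) = 313×10.4 + 0.144×1.70 = 3255 m²/day.
Hydraulic gradient i = Δh / L = 5.91 / 1140 = 0.005184.
Q = Σ(K_i·b_i) · W · i = 3255 × 1750 × 0.005184 = 29535 m³/day.

29500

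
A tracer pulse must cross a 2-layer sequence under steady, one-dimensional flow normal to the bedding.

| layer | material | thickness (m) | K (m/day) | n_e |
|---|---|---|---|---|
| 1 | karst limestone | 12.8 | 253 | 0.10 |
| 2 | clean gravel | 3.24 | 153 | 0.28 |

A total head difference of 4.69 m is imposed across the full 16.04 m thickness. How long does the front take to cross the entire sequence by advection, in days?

0.0335

With flow normal to the layers, continuity requires the same specific discharge q through every layer.
Σ(b_i/K_i) = 12.8/253 + 3.24/153 = 0.07177 d.
q = Δh / Σ(b_i/K_i) = 4.69 / 0.07177 = 65.35 m/day.
In each layer the seepage velocity is v_i = q/n_i, so the layer transit time is t_i = b_i·n_i / q:
  layer 1 (karst limestone): t_1 = 12.8 × 0.10 / 65.35 = 0.01959 d
  layer 2 (clean gravel): t_2 = 3.24 × 0.28 / 65.35 = 0.01388 d
Total t = Σ t_i = 0.03347 days.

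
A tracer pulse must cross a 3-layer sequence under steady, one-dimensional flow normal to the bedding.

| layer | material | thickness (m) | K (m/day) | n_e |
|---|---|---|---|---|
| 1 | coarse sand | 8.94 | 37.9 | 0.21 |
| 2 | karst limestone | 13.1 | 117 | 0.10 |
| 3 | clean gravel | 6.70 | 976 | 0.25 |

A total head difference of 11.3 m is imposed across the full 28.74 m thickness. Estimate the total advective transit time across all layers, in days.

0.153

With flow normal to the layers, continuity requires the same specific discharge q through every layer.
Σ(b_i/K_i) = 8.94/37.9 + 13.1/117 + 6.70/976 = 0.3547 d.
q = Δh / Σ(b_i/K_i) = 11.3 / 0.3547 = 31.86 m/day.
In each layer the seepage velocity is v_i = q/n_i, so the layer transit time is t_i = b_i·n_i / q:
  layer 1 (coarse sand): t_1 = 8.94 × 0.21 / 31.86 = 0.05893 d
  layer 2 (karst limestone): t_2 = 13.1 × 0.10 / 31.86 = 0.04112 d
  layer 3 (clean gravel): t_3 = 6.70 × 0.25 / 31.86 = 0.05258 d
Total t = Σ t_i = 0.1526 days.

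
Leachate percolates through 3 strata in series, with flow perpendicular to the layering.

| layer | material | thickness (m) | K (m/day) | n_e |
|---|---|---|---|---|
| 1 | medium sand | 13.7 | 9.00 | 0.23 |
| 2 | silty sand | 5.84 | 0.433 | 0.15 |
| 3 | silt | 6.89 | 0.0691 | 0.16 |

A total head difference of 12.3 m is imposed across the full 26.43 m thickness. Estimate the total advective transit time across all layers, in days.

With flow normal to the layers, continuity requires the same specific discharge q through every layer.
Σ(b_i/K_i) = 13.7/9.00 + 5.84/0.433 + 6.89/0.0691 = 114.7 d.
q = Δh / Σ(b_i/K_i) = 12.3 / 114.7 = 0.1072 m/day.
In each layer the seepage velocity is v_i = q/n_i, so the layer transit time is t_i = b_i·n_i / q:
  layer 1 (medium sand): t_1 = 13.7 × 0.23 / 0.1072 = 29.39 d
  layer 2 (silty sand): t_2 = 5.84 × 0.15 / 0.1072 = 8.170 d
  layer 3 (silt): t_3 = 6.89 × 0.16 / 0.1072 = 10.28 d
Total t = Σ t_i = 47.84 days.

47.8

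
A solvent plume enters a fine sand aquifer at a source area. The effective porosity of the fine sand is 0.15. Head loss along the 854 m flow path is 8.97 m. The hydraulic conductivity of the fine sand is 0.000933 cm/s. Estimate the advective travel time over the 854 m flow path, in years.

41.4

Convert K: 0.000933 cm/s × 864 = 0.8061 m/day.
Hydraulic gradient i = Δh / L = 8.97 / 854 = 0.01050.
Darcy flux q = K · i = 0.8061 × 0.01050 = 0.008467 m/day.
Seepage velocity v = q / n_e = 0.008467 / 0.15 = 0.05645 m/day.
Travel time t = L / v = 854 / 0.05645 = 15129 days = 41.42 years.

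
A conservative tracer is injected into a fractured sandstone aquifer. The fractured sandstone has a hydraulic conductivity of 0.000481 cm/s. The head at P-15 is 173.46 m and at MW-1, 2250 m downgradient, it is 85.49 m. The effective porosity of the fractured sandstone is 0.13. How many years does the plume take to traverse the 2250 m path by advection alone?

Convert K: 0.000481 cm/s × 864 = 0.4156 m/day.
Hydraulic gradient i = (173.46 − 85.49) / 2250 = 87.97 / 2250 = 0.03910.
Darcy flux q = K · i = 0.4156 × 0.03910 = 0.01625 m/day.
Seepage velocity v = q / n_e = 0.01625 / 0.13 = 0.1250 m/day.
Travel time t = L / v = 2250 / 0.1250 = 18002 days = 49.29 years.

49.3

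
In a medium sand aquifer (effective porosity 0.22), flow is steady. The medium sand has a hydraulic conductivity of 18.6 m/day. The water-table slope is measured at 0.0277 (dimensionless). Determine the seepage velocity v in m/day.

2.34

Hydraulic gradient i = 0.0277.
Darcy flux q = K · i = 18.60 × 0.02770 = 0.5152 m/day.
Seepage velocity v = q / n_e = 0.5152 / 0.22 = 2.342 m/day.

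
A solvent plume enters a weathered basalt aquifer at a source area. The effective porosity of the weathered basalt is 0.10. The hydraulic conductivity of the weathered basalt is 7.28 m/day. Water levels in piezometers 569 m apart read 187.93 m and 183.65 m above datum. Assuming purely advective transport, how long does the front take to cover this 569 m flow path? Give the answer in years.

Hydraulic gradient i = (187.93 − 183.65) / 569 = 4.28 / 569 = 0.007522.
Darcy flux q = K · i = 7.280 × 0.007522 = 0.05476 m/day.
Seepage velocity v = q / n_e = 0.05476 / 0.10 = 0.5476 m/day.
Travel time t = L / v = 569 / 0.5476 = 1039 days = 2.845 years.

2.84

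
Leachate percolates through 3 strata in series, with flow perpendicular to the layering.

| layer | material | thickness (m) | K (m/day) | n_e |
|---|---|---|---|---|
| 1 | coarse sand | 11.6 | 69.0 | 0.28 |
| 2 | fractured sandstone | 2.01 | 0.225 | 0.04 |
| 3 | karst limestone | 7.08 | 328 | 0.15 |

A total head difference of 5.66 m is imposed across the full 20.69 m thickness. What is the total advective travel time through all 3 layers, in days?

With flow normal to the layers, continuity requires the same specific discharge q through every layer.
Σ(b_i/K_i) = 11.6/69.0 + 2.01/0.225 + 7.08/328 = 9.123 d.
q = Δh / Σ(b_i/K_i) = 5.66 / 9.123 = 0.6204 m/day.
In each layer the seepage velocity is v_i = q/n_i, so the layer transit time is t_i = b_i·n_i / q:
  layer 1 (coarse sand): t_1 = 11.6 × 0.28 / 0.6204 = 5.235 d
  layer 2 (fractured sandstone): t_2 = 2.01 × 0.04 / 0.6204 = 0.1296 d
  layer 3 (karst limestone): t_3 = 7.08 × 0.15 / 0.6204 = 1.712 d
Total t = Σ t_i = 7.077 days.

7.08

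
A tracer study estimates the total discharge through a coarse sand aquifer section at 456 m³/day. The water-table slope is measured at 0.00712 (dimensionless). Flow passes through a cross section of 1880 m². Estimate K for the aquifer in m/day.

34.1

Hydraulic gradient i = 0.00712.
From Q = K·A·i, K = Q / (A·i) = 456 / (1880 × 0.007120) = 34.07 m/day.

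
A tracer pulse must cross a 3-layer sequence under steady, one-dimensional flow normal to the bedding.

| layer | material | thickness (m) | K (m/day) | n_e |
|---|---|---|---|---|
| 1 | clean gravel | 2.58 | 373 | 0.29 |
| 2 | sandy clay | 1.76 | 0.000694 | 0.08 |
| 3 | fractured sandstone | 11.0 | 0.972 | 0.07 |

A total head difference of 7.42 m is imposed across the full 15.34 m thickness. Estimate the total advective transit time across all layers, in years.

With flow normal to the layers, continuity requires the same specific discharge q through every layer.
Σ(b_i/K_i) = 2.58/373 + 1.76/0.000694 + 11.0/0.972 = 2547 d.
q = Δh / Σ(b_i/K_i) = 7.42 / 2547 = 0.002913 m/day.
In each layer the seepage velocity is v_i = q/n_i, so the layer transit time is t_i = b_i·n_i / q:
  layer 1 (clean gravel): t_1 = 2.58 × 0.29 / 0.002913 = 256.9 d
  layer 2 (sandy clay): t_2 = 1.76 × 0.08 / 0.002913 = 48.34 d
  layer 3 (fractured sandstone): t_3 = 11.0 × 0.07 / 0.002913 = 264.3 d
Total t = Σ t_i = 569.5 days = 1.559 years.

1.56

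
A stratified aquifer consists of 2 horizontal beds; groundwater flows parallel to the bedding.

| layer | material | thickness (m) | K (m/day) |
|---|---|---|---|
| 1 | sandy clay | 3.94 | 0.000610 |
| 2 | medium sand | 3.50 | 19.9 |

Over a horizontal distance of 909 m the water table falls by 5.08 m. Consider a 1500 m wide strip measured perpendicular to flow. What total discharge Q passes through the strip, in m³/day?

584

Flow is parallel to layering, so each bed carries its own Darcy discharge and the transmissivities add.
Σ(K_i·b_i) = 0.000610×3.94 + 19.9×3.50 = 69.65 m²/day.
Hydraulic gradient i = Δh / L = 5.08 / 909 = 0.005589.
Q = Σ(K_i·b_i) · W · i = 69.65 × 1500 × 0.005589 = 583.9 m³/day.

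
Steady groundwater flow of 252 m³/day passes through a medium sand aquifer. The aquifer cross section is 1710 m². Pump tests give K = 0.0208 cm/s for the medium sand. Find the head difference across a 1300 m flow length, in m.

10.7

Convert K: 0.0208 cm/s × 864 = 17.97 m/day.
From Q = K·A·i, i = Q / (K·A) = 252 / (17.97 × 1710) = 0.008200.
Head loss Δh = i · L = 0.008200 × 1300 = 10.66 m.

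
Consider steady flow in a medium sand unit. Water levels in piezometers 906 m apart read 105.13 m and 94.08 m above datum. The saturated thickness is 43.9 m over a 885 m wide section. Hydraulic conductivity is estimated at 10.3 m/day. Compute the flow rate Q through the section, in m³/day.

4880

Cross-sectional area A = 885 × 43.9 = 38852 m².
Hydraulic gradient i = (105.13 − 94.08) / 906 = 11.05 / 906 = 0.01220.
Darcy's law: Q = K · A · i = 10.30 × 38852 × 0.01220 = 4881 m³/day.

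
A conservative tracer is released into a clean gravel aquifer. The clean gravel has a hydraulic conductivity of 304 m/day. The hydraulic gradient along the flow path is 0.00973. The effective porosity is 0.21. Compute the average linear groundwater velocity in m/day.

14.1

Hydraulic gradient i = 0.00973.
Darcy flux q = K · i = 304.0 × 0.009730 = 2.958 m/day.
Seepage velocity v = q / n_e = 2.958 / 0.21 = 14.09 m/day.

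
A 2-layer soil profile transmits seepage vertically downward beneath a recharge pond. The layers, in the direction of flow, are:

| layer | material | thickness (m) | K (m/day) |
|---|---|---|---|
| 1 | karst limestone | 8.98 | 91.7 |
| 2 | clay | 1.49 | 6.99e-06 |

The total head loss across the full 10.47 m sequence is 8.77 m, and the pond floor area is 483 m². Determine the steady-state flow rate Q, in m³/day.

Flow is perpendicular to layering, so the layers act in series and the equivalent K is the thickness-weighted harmonic mean.
Total thickness L = 8.98 + 1.49 = 10.47 m.
Σ(b_i/K_i) = 8.98/91.7 + 1.49/6.99e-06 = 2.132e+05 d.
K_eq = L / Σ(b_i/K_i) = 10.47 / 2.132e+05 = 4.912e-05 m/day.
Q = K_eq · A · (Δh/L) = 4.912e-05 × 483 × (8.77/10.47) = 0.01987 m³/day.

0.0199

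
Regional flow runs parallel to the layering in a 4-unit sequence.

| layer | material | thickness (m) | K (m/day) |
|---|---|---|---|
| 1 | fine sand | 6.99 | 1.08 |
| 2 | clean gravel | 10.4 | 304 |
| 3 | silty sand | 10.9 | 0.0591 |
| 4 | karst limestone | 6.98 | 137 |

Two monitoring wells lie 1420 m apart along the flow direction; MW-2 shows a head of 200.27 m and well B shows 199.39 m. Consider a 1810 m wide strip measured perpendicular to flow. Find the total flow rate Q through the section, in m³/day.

Flow is parallel to layering, so each bed carries its own Darcy discharge and the transmissivities add.
Σ(K_i·b_i) = 1.08×6.99 + 304×10.4 + 0.0591×10.9 + 137×6.98 = 4126 m²/day.
Hydraulic gradient i = (200.27 − 199.39) / 1420 = 0.88 / 1420 = 0.0006197.
Q = Σ(K_i·b_i) · W · i = 4126 × 1810 × 0.0006197 = 4628 m³/day.

4630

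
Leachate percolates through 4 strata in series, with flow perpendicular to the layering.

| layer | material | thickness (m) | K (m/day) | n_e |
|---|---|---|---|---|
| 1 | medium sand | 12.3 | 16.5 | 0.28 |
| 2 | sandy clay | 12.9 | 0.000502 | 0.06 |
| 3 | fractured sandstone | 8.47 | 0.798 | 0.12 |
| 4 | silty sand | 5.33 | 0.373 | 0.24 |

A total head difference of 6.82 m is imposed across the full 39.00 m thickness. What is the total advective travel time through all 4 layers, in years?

67.3

With flow normal to the layers, continuity requires the same specific discharge q through every layer.
Σ(b_i/K_i) = 12.3/16.5 + 12.9/0.000502 + 8.47/0.798 + 5.33/0.373 = 25723 d.
q = Δh / Σ(b_i/K_i) = 6.82 / 25723 = 0.0002651 m/day.
In each layer the seepage velocity is v_i = q/n_i, so the layer transit time is t_i = b_i·n_i / q:
  layer 1 (medium sand): t_1 = 12.3 × 0.28 / 0.0002651 = 12990 d
  layer 2 (sandy clay): t_2 = 12.9 × 0.06 / 0.0002651 = 2919 d
  layer 3 (fractured sandstone): t_3 = 8.47 × 0.12 / 0.0002651 = 3834 d
  layer 4 (silty sand): t_4 = 5.33 × 0.24 / 0.0002651 = 4825 d
Total t = Σ t_i = 24567 days = 67.26 years.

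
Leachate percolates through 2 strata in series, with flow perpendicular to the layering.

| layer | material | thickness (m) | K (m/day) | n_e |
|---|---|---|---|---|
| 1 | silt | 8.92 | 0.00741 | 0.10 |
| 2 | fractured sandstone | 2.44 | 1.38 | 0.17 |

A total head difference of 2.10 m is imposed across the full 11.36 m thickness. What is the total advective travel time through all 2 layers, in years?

With flow normal to the layers, continuity requires the same specific discharge q through every layer.
Σ(b_i/K_i) = 8.92/0.00741 + 2.44/1.38 = 1206 d.
q = Δh / Σ(b_i/K_i) = 2.10 / 1206 = 0.001742 m/day.
In each layer the seepage velocity is v_i = q/n_i, so the layer transit time is t_i = b_i·n_i / q:
  layer 1 (silt): t_1 = 8.92 × 0.10 / 0.001742 = 512.1 d
  layer 2 (fractured sandstone): t_2 = 2.44 × 0.17 / 0.001742 = 238.1 d
Total t = Σ t_i = 750.2 days = 2.054 years.

2.05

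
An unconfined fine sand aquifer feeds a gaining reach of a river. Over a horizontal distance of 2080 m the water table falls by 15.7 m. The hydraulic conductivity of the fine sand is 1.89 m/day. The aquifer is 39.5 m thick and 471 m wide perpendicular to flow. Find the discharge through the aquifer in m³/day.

Cross-sectional area A = 471 × 39.5 = 18604 m².
Hydraulic gradient i = Δh / L = 15.7 / 2080 = 0.007548.
Darcy's law: Q = K · A · i = 1.890 × 18604 × 0.007548 = 265.4 m³/day.

265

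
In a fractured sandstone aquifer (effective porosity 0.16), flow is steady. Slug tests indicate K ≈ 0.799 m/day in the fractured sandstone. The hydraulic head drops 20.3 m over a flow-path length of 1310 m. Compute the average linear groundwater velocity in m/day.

0.0774

Hydraulic gradient i = Δh / L = 20.3 / 1310 = 0.01550.
Darcy flux q = K · i = 0.7990 × 0.01550 = 0.01238 m/day.
Seepage velocity v = q / n_e = 0.01238 / 0.16 = 0.07738 m/day.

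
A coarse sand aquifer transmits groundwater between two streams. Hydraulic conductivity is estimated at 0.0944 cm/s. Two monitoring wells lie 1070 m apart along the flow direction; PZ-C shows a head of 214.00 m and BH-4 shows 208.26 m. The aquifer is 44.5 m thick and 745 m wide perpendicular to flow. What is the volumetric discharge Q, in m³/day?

14500

Convert K: 0.0944 cm/s × 864 = 81.56 m/day.
Cross-sectional area A = 745 × 44.5 = 33152 m².
Hydraulic gradient i = (214.00 − 208.26) / 1070 = 5.74 / 1070 = 0.005364.
Darcy's law: Q = K · A · i = 81.56 × 33152 × 0.005364 = 14505 m³/day.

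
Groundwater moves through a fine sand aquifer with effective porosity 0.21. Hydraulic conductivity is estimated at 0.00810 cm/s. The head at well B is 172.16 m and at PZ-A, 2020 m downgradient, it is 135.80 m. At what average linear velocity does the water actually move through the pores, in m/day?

Convert K: 0.00810 cm/s × 864 = 6.998 m/day.
Hydraulic gradient i = (172.16 − 135.80) / 2020 = 36.36 / 2020 = 0.01800.
Darcy flux q = K · i = 6.998 × 0.01800 = 0.1260 m/day.
Seepage velocity v = q / n_e = 0.1260 / 0.21 = 0.5999 m/day.

0.600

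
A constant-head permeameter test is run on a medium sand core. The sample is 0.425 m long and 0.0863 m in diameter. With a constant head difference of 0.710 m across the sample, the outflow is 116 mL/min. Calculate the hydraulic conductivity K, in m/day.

17.1

Cross-sectional area A = π·(d/2)² = π × (0.0863/2)² = 0.005849 m².
Convert discharge: 116 mL/min = 1.933e-06 m³/s.
Darcy's law rearranged: K = Q·L / (A·Δh) = 1.933e-06 × 0.425 / (0.005849 × 0.710) = 0.0001978 m/s = 17.09 m/day.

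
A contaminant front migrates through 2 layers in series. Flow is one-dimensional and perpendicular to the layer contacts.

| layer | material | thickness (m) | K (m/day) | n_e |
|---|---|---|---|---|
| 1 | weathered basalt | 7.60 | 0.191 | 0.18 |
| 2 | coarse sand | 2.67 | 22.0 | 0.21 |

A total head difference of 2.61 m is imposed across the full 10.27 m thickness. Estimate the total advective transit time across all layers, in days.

29.5

With flow normal to the layers, continuity requires the same specific discharge q through every layer.
Σ(b_i/K_i) = 7.60/0.191 + 2.67/22.0 = 39.91 d.
q = Δh / Σ(b_i/K_i) = 2.61 / 39.91 = 0.06539 m/day.
In each layer the seepage velocity is v_i = q/n_i, so the layer transit time is t_i = b_i·n_i / q:
  layer 1 (weathered basalt): t_1 = 7.60 × 0.18 / 0.06539 = 20.92 d
  layer 2 (coarse sand): t_2 = 2.67 × 0.21 / 0.06539 = 8.574 d
Total t = Σ t_i = 29.49 days.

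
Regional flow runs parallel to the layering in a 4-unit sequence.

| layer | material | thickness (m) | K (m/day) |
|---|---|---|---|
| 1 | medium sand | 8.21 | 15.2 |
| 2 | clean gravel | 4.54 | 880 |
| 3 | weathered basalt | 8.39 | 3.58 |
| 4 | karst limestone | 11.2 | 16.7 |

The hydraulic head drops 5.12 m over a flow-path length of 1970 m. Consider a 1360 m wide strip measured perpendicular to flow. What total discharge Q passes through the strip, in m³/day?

Flow is parallel to layering, so each bed carries its own Darcy discharge and the transmissivities add.
Σ(K_i·b_i) = 15.2×8.21 + 880×4.54 + 3.58×8.39 + 16.7×11.2 = 4337 m²/day.
Hydraulic gradient i = Δh / L = 5.12 / 1970 = 0.002599.
Q = Σ(K_i·b_i) · W · i = 4337 × 1360 × 0.002599 = 15330 m³/day.

15300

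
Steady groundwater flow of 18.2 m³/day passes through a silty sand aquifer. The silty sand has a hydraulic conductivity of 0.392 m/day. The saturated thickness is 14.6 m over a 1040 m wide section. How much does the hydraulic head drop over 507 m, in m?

Cross-sectional area A = 1040 × 14.6 = 15184 m².
From Q = K·A·i, i = Q / (K·A) = 18.2 / (0.3920 × 15184) = 0.003058.
Head loss Δh = i · L = 0.003058 × 507 = 1.550 m.

1.55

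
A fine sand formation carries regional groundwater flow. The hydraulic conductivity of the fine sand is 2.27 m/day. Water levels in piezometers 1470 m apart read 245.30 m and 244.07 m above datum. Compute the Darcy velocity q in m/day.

0.00190

Hydraulic gradient i = (245.30 − 244.07) / 1470 = 1.23 / 1470 = 0.0008367.
Specific discharge q = K · i = 2.270 × 0.0008367 = 0.001899 m/day.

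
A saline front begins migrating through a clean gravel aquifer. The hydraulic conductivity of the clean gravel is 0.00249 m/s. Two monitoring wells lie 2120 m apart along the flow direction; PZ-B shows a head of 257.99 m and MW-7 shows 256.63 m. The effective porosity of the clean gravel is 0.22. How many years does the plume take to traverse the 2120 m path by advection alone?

Convert K: 0.00249 m/s × 86400 = 215.1 m/day.
Hydraulic gradient i = (257.99 − 256.63) / 2120 = 1.36 / 2120 = 0.0006415.
Darcy flux q = K · i = 215.1 × 0.0006415 = 0.1380 m/day.
Seepage velocity v = q / n_e = 0.1380 / 0.22 = 0.6273 m/day.
Travel time t = L / v = 2120 / 0.6273 = 3379 days = 9.252 years.

9.25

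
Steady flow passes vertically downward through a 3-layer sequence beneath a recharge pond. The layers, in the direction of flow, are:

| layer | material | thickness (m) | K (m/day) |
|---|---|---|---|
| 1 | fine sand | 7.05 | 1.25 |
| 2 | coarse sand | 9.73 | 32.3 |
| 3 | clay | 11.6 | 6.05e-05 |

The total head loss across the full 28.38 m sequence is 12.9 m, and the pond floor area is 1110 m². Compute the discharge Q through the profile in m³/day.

0.0747

Flow is perpendicular to layering, so the layers act in series and the equivalent K is the thickness-weighted harmonic mean.
Total thickness L = 7.05 + 9.73 + 11.6 = 28.38 m.
Σ(b_i/K_i) = 7.05/1.25 + 9.73/32.3 + 11.6/6.05e-05 = 1.917e+05 d.
K_eq = L / Σ(b_i/K_i) = 28.38 / 1.917e+05 = 0.0001480 m/day.
Q = K_eq · A · (Δh/L) = 0.0001480 × 1110 × (12.9/28.38) = 0.07468 m³/day.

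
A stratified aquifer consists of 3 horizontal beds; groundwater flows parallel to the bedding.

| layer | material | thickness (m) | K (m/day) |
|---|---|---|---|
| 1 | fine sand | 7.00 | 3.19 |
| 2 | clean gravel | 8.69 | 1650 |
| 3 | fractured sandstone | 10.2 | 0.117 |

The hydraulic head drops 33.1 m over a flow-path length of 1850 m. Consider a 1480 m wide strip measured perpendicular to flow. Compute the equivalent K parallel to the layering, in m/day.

555

Flow is parallel to layering, so each bed carries its own Darcy discharge and the transmissivities add.
Σ(K_i·b_i) = 3.19×7.00 + 1650×8.69 + 0.117×10.2 = 14362 m²/day.
Total thickness b = 25.89 m, so K_eq = Σ(K_i·b_i)/b = 554.7 m/day.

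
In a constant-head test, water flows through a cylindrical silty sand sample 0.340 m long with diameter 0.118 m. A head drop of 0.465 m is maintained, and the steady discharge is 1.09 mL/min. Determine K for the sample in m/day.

Cross-sectional area A = π·(d/2)² = π × (0.118/2)² = 0.01094 m².
Convert discharge: 1.09 mL/min = 1.817e-08 m³/s.
Darcy's law rearranged: K = Q·L / (A·Δh) = 1.817e-08 × 0.340 / (0.01094 × 0.465) = 1.215e-06 m/s = 0.1049 m/day.

0.105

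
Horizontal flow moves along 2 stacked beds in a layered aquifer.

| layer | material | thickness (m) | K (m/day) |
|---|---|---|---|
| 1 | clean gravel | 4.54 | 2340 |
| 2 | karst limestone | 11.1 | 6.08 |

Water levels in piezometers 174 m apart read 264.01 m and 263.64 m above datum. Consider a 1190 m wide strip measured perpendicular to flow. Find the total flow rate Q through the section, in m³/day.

27100

Flow is parallel to layering, so each bed carries its own Darcy discharge and the transmissivities add.
Σ(K_i·b_i) = 2340×4.54 + 6.08×11.1 = 10691 m²/day.
Hydraulic gradient i = (264.01 − 263.64) / 174 = 0.37 / 174 = 0.002126.
Q = Σ(K_i·b_i) · W · i = 10691 × 1190 × 0.002126 = 27053 m³/day.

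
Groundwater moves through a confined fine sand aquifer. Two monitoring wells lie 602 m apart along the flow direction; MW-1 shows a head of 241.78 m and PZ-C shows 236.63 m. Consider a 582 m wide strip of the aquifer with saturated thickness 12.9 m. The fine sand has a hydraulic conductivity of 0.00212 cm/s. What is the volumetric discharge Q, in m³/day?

118

Convert K: 0.00212 cm/s × 864 = 1.832 m/day.
Cross-sectional area A = 582 × 12.9 = 7508 m².
Hydraulic gradient i = (241.78 − 236.63) / 602 = 5.15 / 602 = 0.008555.
Darcy's law: Q = K · A · i = 1.832 × 7508 × 0.008555 = 117.6 m³/day.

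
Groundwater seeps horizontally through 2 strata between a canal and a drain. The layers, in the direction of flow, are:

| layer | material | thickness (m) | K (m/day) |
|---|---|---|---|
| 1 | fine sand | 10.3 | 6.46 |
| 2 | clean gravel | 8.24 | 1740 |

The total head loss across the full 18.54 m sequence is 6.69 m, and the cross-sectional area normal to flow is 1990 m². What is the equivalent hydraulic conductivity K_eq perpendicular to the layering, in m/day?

11.6

Flow is perpendicular to layering, so the layers act in series and the equivalent K is the thickness-weighted harmonic mean.
Total thickness L = 10.3 + 8.24 = 18.54 m.
Σ(b_i/K_i) = 10.3/6.46 + 8.24/1740 = 1.599 d.
K_eq = L / Σ(b_i/K_i) = 18.54 / 1.599 = 11.59 m/day.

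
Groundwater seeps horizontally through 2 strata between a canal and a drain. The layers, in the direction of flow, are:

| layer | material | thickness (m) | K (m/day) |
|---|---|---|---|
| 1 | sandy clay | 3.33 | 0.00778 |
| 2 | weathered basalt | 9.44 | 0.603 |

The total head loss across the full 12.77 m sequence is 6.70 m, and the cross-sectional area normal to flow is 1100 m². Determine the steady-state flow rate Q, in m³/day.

Flow is perpendicular to layering, so the layers act in series and the equivalent K is the thickness-weighted harmonic mean.
Total thickness L = 3.33 + 9.44 = 12.77 m.
Σ(b_i/K_i) = 3.33/0.00778 + 9.44/0.603 = 443.7 d.
K_eq = L / Σ(b_i/K_i) = 12.77 / 443.7 = 0.02878 m/day.
Q = K_eq · A · (Δh/L) = 0.02878 × 1100 × (6.70/12.77) = 16.61 m³/day.

16.6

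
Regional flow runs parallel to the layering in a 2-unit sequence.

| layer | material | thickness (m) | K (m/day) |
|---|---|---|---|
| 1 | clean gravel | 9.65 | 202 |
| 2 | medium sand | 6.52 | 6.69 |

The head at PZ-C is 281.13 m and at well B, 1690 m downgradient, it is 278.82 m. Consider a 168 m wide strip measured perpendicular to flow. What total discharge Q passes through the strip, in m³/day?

Flow is parallel to layering, so each bed carries its own Darcy discharge and the transmissivities add.
Σ(K_i·b_i) = 202×9.65 + 6.69×6.52 = 1993 m²/day.
Hydraulic gradient i = (281.13 − 278.82) / 1690 = 2.31 / 1690 = 0.001367.
Q = Σ(K_i·b_i) · W · i = 1993 × 168 × 0.001367 = 457.6 m³/day.

458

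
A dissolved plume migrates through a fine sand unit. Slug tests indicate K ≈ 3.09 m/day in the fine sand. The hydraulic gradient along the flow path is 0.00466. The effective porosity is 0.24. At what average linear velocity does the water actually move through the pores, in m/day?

Hydraulic gradient i = 0.00466.
Darcy flux q = K · i = 3.090 × 0.004660 = 0.01440 m/day.
Seepage velocity v = q / n_e = 0.01440 / 0.24 = 0.06000 m/day.

0.0600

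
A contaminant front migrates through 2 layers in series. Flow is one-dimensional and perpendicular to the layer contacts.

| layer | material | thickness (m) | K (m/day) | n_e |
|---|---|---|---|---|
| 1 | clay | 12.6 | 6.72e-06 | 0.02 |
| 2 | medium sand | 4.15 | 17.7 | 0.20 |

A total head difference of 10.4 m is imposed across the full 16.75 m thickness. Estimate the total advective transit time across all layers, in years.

With flow normal to the layers, continuity requires the same specific discharge q through every layer.
Σ(b_i/K_i) = 12.6/6.72e-06 + 4.15/17.7 = 1.875e+06 d.
q = Δh / Σ(b_i/K_i) = 10.4 / 1.875e+06 = 5.547e-06 m/day.
In each layer the seepage velocity is v_i = q/n_i, so the layer transit time is t_i = b_i·n_i / q:
  layer 1 (clay): t_1 = 12.6 × 0.02 / 5.547e-06 = 45433 d
  layer 2 (medium sand): t_2 = 4.15 × 0.20 / 5.547e-06 = 1.496e+05 d
Total t = Σ t_i = 1.951e+05 days = 534.1 years.

534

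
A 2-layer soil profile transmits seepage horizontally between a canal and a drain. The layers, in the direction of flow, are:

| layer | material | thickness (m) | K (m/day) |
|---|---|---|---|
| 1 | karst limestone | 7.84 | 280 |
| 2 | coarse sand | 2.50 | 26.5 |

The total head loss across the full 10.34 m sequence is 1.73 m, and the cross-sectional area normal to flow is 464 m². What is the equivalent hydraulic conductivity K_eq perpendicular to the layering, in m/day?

Flow is perpendicular to layering, so the layers act in series and the equivalent K is the thickness-weighted harmonic mean.
Total thickness L = 7.84 + 2.50 = 10.34 m.
Σ(b_i/K_i) = 7.84/280 + 2.50/26.5 = 0.1223 d.
K_eq = L / Σ(b_i/K_i) = 10.34 / 0.1223 = 84.52 m/day.

84.5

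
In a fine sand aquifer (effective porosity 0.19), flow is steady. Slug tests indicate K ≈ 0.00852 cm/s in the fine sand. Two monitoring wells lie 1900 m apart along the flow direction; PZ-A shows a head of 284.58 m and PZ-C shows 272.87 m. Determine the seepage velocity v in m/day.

Convert K: 0.00852 cm/s × 864 = 7.361 m/day.
Hydraulic gradient i = (284.58 − 272.87) / 1900 = 11.71 / 1900 = 0.006163.
Darcy flux q = K · i = 7.361 × 0.006163 = 0.04537 m/day.
Seepage velocity v = q / n_e = 0.04537 / 0.19 = 0.2388 m/day.

0.239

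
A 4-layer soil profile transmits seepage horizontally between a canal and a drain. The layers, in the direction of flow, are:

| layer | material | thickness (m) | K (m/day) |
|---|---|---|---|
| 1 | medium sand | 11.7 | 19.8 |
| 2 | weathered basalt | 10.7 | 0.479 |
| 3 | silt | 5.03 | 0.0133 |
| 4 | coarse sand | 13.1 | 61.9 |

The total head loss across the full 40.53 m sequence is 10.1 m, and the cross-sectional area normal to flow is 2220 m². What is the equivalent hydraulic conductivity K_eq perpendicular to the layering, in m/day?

0.101

Flow is perpendicular to layering, so the layers act in series and the equivalent K is the thickness-weighted harmonic mean.
Total thickness L = 11.7 + 10.7 + 5.03 + 13.1 = 40.53 m.
Σ(b_i/K_i) = 11.7/19.8 + 10.7/0.479 + 5.03/0.0133 + 13.1/61.9 = 401.3 d.
K_eq = L / Σ(b_i/K_i) = 40.53 / 401.3 = 0.1010 m/day.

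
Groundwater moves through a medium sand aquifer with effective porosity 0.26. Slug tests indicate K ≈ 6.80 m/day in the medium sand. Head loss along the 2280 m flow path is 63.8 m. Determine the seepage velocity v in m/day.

Hydraulic gradient i = Δh / L = 63.8 / 2280 = 0.02798.
Darcy flux q = K · i = 6.800 × 0.02798 = 0.1903 m/day.
Seepage velocity v = q / n_e = 0.1903 / 0.26 = 0.7318 m/day.

0.732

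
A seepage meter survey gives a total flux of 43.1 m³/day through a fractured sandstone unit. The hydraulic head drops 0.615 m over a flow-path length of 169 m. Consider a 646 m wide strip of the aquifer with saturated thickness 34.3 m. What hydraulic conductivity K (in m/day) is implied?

0.535

Cross-sectional area A = 646 × 34.3 = 22158 m².
Hydraulic gradient i = Δh / L = 0.615 / 169 = 0.003639.
From Q = K·A·i, K = Q / (A·i) = 43.1 / (22158 × 0.003639) = 0.5345 m/day.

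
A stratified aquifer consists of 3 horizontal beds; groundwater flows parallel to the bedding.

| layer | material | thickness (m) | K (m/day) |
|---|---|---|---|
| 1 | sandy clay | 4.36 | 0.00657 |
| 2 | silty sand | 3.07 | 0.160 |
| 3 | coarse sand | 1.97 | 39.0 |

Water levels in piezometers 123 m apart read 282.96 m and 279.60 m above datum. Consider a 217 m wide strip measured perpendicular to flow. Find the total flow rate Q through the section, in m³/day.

459

Flow is parallel to layering, so each bed carries its own Darcy discharge and the transmissivities add.
Σ(K_i·b_i) = 0.00657×4.36 + 0.160×3.07 + 39.0×1.97 = 77.35 m²/day.
Hydraulic gradient i = (282.96 − 279.60) / 123 = 3.36 / 123 = 0.02732.
Q = Σ(K_i·b_i) · W · i = 77.35 × 217 × 0.02732 = 458.5 m³/day.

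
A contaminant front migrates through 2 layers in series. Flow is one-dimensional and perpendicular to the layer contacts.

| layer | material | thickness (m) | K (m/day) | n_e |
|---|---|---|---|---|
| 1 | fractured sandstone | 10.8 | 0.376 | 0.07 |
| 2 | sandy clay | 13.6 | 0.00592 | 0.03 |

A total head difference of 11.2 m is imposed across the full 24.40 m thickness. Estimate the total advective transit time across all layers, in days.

242

With flow normal to the layers, continuity requires the same specific discharge q through every layer.
Σ(b_i/K_i) = 10.8/0.376 + 13.6/0.00592 = 2326 d.
q = Δh / Σ(b_i/K_i) = 11.2 / 2326 = 0.004815 m/day.
In each layer the seepage velocity is v_i = q/n_i, so the layer transit time is t_i = b_i·n_i / q:
  layer 1 (fractured sandstone): t_1 = 10.8 × 0.07 / 0.004815 = 157.0 d
  layer 2 (sandy clay): t_2 = 13.6 × 0.03 / 0.004815 = 84.73 d
Total t = Σ t_i = 241.7 days.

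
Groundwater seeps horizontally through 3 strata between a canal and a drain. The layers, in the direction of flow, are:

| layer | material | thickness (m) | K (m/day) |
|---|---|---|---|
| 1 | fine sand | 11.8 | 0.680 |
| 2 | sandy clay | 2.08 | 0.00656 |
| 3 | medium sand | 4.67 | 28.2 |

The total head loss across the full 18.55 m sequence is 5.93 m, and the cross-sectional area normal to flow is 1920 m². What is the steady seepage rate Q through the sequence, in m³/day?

34.0

Flow is perpendicular to layering, so the layers act in series and the equivalent K is the thickness-weighted harmonic mean.
Total thickness L = 11.8 + 2.08 + 4.67 = 18.55 m.
Σ(b_i/K_i) = 11.8/0.680 + 2.08/0.00656 + 4.67/28.2 = 334.6 d.
K_eq = L / Σ(b_i/K_i) = 18.55 / 334.6 = 0.05544 m/day.
Q = K_eq · A · (Δh/L) = 0.05544 × 1920 × (5.93/18.55) = 34.03 m³/day.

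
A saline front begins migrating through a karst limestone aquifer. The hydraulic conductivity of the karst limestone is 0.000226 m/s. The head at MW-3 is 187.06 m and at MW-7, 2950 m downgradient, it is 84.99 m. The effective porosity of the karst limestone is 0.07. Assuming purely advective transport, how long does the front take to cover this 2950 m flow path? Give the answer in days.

Convert K: 0.000226 m/s × 86400 = 19.53 m/day.
Hydraulic gradient i = (187.06 − 84.99) / 2950 = 102.07 / 2950 = 0.03460.
Darcy flux q = K · i = 19.53 × 0.03460 = 0.6756 m/day.
Seepage velocity v = q / n_e = 0.6756 / 0.07 = 9.652 m/day.
Travel time t = L / v = 2950 / 9.652 = 305.6 days.

306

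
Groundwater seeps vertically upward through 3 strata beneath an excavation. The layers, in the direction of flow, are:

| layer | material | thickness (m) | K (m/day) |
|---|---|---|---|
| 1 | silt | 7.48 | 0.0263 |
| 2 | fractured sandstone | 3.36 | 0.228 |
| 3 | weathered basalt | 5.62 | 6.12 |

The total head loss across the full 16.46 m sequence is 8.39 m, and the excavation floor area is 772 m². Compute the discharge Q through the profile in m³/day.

21.6

Flow is perpendicular to layering, so the layers act in series and the equivalent K is the thickness-weighted harmonic mean.
Total thickness L = 7.48 + 3.36 + 5.62 = 16.46 m.
Σ(b_i/K_i) = 7.48/0.0263 + 3.36/0.228 + 5.62/6.12 = 300.1 d.
K_eq = L / Σ(b_i/K_i) = 16.46 / 300.1 = 0.05485 m/day.
Q = K_eq · A · (Δh/L) = 0.05485 × 772 × (8.39/16.46) = 21.59 m³/day.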